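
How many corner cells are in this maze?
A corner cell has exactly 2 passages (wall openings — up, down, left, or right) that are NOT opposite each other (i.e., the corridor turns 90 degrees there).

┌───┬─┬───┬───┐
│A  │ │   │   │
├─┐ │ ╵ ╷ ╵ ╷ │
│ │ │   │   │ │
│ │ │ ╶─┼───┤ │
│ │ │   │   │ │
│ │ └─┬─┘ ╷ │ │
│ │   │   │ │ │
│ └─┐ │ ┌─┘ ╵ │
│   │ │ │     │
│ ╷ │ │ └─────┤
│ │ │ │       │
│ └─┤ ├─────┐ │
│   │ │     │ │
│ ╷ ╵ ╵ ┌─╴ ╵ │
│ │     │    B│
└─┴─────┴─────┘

Counting corner cells (2 non-opposite passages):
Total corners: 25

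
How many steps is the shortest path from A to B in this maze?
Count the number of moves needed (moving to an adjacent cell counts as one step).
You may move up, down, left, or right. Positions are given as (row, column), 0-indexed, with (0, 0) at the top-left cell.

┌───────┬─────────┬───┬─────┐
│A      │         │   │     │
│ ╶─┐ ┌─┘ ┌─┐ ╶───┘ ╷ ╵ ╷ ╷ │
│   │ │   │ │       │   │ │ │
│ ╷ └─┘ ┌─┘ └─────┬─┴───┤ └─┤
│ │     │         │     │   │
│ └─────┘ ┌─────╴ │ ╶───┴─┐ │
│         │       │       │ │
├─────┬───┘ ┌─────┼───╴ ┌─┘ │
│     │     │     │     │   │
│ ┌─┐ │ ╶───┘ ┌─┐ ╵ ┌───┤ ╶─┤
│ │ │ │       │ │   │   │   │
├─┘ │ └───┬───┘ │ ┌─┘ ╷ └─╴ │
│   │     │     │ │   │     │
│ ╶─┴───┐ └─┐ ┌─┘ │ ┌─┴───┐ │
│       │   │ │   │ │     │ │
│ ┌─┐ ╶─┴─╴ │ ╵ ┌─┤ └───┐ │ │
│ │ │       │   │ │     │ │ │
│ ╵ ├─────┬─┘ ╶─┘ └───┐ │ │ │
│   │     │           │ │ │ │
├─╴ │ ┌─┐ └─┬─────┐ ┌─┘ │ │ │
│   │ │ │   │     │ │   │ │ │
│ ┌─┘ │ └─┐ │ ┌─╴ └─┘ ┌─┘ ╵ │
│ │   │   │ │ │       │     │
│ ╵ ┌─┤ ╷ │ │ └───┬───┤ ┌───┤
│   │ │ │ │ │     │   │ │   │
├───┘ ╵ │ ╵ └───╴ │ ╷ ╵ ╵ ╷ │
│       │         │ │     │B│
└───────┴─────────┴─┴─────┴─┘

Using BFS to find shortest path:
Start: (0, 0), End: (13, 13)
Path found:
(0,0) → (1,0) → (1,1) → (2,1) → (2,2) → (2,3) → (1,3) → (1,4) → (0,4) → (0,5) → (0,6) → (1,6) → (1,7) → (1,8) → (1,9) → (0,9) → (0,10) → (1,10) → (1,11) → (0,11) → (0,12) → (1,12) → (2,12) → (2,13) → (3,13) → (4,13) → (4,12) → (5,12) → (5,13) → (6,13) → (7,13) → (8,13) → (9,13) → (10,13) → (11,13) → (11,12) → (11,11) → (12,11) → (13,11) → (13,12) → (12,12) → (12,13) → (13,13)
Number of steps: 42

Solution:

┌───────┬─────────┬───┬─────┐
│A      │↱ → ↓    │↱ ↓│↱ ↓  │
│ ╶─┐ ┌─┘ ┌─┐ ╶───┘ ╷ ╵ ╷ ╷ │
│↳ ↓│ │↱ ↑│ │↳ → → ↑│↳ ↑│↓│ │
│ ╷ └─┘ ┌─┘ └─────┬─┴───┤ └─┤
│ │↳ → ↑│         │     │↳ ↓│
│ └─────┘ ┌─────╴ │ ╶───┴─┐ │
│         │       │       │↓│
├─────┬───┘ ┌─────┼───╴ ┌─┘ │
│     │     │     │     │↓ ↲│
│ ┌─┐ │ ╶───┘ ┌─┐ ╵ ┌───┤ ╶─┤
│ │ │ │       │ │   │   │↳ ↓│
├─┘ │ └───┬───┘ │ ┌─┘ ╷ └─╴ │
│   │     │     │ │   │    ↓│
│ ╶─┴───┐ └─┐ ┌─┘ │ ┌─┴───┐ │
│       │   │ │   │ │     │↓│
│ ┌─┐ ╶─┴─╴ │ ╵ ┌─┤ └───┐ │ │
│ │ │       │   │ │     │ │↓│
│ ╵ ├─────┬─┘ ╶─┘ └───┐ │ │ │
│   │     │           │ │ │↓│
├─╴ │ ┌─┐ └─┬─────┐ ┌─┘ │ │ │
│   │ │ │   │     │ │   │ │↓│
│ ┌─┘ │ └─┐ │ ┌─╴ └─┘ ┌─┘ ╵ │
│ │   │   │ │ │       │↓ ← ↲│
│ ╵ ┌─┤ ╷ │ │ └───┬───┤ ┌───┤
│   │ │ │ │ │     │   │↓│↱ ↓│
├───┘ ╵ │ ╵ └───╴ │ ╷ ╵ ╵ ╷ │
│       │         │ │  ↳ ↑│B│
└───────┴─────────┴─┴─────┴─┘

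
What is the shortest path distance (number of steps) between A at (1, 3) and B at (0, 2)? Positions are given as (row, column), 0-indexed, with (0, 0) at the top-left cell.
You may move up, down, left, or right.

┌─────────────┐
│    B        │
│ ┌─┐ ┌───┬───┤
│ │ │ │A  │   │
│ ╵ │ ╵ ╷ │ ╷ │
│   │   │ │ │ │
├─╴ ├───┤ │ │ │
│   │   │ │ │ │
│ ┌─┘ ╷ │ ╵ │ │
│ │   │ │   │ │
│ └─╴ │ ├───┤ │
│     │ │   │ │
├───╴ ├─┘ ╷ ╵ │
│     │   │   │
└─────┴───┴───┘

Finding path from (1, 3) to (0, 2):
Path: (1,3) → (2,3) → (2,2) → (1,2) → (0,2)
Distance: 4 steps

Solution:

┌─────────────┐
│    B        │
│ ┌─┐ ┌───┬───┤
│ │ │↑│A  │   │
│ ╵ │ ╵ ╷ │ ╷ │
│   │↑ ↲│ │ │ │
├─╴ ├───┤ │ │ │
│   │   │ │ │ │
│ ┌─┘ ╷ │ ╵ │ │
│ │   │ │   │ │
│ └─╴ │ ├───┤ │
│     │ │   │ │
├───╴ ├─┘ ╷ ╵ │
│     │   │   │
└─────┴───┴───┘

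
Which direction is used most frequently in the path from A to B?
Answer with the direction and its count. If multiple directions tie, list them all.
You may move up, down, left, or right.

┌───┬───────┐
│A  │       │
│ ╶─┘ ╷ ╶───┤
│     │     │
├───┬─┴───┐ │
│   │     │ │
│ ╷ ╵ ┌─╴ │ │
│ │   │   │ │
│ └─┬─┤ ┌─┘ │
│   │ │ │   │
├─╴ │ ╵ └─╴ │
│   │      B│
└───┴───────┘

Directions: down, right, right, up, right, down, right, right, down, down, down, down
Counts: {'down': 6, 'right': 5, 'up': 1}
Most common: down (6 times)

Solution:

┌───┬───────┐
│A  │↱ ↓    │
│ ╶─┘ ╷ ╶───┤
│↳ → ↑│↳ → ↓│
├───┬─┴───┐ │
│   │     │↓│
│ ╷ ╵ ┌─╴ │ │
│ │   │   │↓│
│ └─┬─┤ ┌─┘ │
│   │ │ │  ↓│
├─╴ │ ╵ └─╴ │
│   │      B│
└───┴───────┘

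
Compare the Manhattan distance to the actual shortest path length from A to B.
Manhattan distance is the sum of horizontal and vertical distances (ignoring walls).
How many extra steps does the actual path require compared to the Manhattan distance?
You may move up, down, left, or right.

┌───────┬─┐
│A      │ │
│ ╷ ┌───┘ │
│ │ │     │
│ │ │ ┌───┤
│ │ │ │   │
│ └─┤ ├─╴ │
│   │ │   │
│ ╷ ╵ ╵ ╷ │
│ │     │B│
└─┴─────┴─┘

Manhattan distance: |4 - 0| + |4 - 0| = 8
Actual path length: 10
Extra steps: 10 - 8 = 2

Solution:

┌───────┬─┐
│A      │ │
│ ╷ ┌───┘ │
│↓│ │     │
│ │ │ ┌───┤
│↓│ │ │   │
│ └─┤ ├─╴ │
│↳ ↓│ │↱ ↓│
│ ╷ ╵ ╵ ╷ │
│ │↳ → ↑│B│
└─┴─────┴─┘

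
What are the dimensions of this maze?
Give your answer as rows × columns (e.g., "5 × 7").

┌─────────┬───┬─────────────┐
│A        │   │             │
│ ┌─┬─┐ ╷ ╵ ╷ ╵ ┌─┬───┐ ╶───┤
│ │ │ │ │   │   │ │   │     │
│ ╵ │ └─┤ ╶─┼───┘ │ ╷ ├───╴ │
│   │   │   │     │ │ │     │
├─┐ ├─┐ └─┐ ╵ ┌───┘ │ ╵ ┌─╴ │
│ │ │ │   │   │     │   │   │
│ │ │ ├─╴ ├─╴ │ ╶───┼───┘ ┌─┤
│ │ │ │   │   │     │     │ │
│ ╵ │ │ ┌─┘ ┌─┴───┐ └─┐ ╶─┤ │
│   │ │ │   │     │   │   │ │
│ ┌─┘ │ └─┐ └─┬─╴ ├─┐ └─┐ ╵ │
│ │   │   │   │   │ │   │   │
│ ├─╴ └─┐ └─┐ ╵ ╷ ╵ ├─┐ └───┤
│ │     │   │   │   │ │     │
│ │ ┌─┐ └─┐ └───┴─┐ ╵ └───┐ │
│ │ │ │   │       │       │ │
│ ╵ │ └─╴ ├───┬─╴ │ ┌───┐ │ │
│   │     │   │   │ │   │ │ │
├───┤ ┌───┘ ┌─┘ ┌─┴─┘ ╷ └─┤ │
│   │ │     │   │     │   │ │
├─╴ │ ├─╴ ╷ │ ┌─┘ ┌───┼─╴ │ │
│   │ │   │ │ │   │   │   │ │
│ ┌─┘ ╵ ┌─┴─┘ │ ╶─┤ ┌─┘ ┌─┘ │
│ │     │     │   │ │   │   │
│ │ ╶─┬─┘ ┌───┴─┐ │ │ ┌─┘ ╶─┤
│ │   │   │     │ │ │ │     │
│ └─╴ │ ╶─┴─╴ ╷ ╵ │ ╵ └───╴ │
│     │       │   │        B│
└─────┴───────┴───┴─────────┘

Counting the maze dimensions:
Rows (vertical): 15
Columns (horizontal): 14
Dimensions: 15 × 14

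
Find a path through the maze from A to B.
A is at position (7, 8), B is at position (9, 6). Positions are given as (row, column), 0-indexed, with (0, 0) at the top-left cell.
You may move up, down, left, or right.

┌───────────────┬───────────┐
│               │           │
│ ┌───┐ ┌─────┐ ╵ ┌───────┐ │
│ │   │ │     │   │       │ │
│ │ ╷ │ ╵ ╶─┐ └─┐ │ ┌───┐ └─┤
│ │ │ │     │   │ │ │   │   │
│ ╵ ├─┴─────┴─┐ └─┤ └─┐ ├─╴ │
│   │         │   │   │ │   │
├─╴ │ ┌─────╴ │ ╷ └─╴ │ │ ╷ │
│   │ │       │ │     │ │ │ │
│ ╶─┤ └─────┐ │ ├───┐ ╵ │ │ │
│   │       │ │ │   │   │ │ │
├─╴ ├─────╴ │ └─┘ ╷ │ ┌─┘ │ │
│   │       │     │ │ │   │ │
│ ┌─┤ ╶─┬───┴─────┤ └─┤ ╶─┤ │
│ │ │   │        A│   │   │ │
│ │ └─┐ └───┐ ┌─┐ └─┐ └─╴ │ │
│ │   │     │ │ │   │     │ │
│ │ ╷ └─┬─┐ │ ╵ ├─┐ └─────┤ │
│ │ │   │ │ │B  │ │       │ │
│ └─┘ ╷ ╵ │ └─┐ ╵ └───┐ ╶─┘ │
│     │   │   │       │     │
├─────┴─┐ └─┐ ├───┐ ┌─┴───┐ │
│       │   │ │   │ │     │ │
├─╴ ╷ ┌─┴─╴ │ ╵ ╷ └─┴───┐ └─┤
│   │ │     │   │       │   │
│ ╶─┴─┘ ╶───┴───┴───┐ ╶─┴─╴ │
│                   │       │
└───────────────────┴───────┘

Finding the shortest path from (7, 8) to (9, 6):
Path length: 4 steps
Directions: left → left → down → down

Solution:

┌───────────────┬───────────┐
│               │           │
│ ┌───┐ ┌─────┐ ╵ ┌───────┐ │
│ │   │ │     │   │       │ │
│ │ ╷ │ ╵ ╶─┐ └─┐ │ ┌───┐ └─┤
│ │ │ │     │   │ │ │   │   │
│ ╵ ├─┴─────┴─┐ └─┤ └─┐ ├─╴ │
│   │         │   │   │ │   │
├─╴ │ ┌─────╴ │ ╷ └─╴ │ │ ╷ │
│   │ │       │ │     │ │ │ │
│ ╶─┤ └─────┐ │ ├───┐ ╵ │ │ │
│   │       │ │ │   │   │ │ │
├─╴ ├─────╴ │ └─┘ ╷ │ ┌─┘ │ │
│   │       │     │ │ │   │ │
│ ┌─┤ ╶─┬───┴─────┤ └─┤ ╶─┤ │
│ │ │   │    ↓ ← A│   │   │ │
│ │ └─┐ └───┐ ┌─┐ └─┐ └─╴ │ │
│ │   │     │↓│ │   │     │ │
│ │ ╷ └─┬─┐ │ ╵ ├─┐ └─────┤ │
│ │ │   │ │ │B  │ │       │ │
│ └─┘ ╷ ╵ │ └─┐ ╵ └───┐ ╶─┘ │
│     │   │   │       │     │
├─────┴─┐ └─┐ ├───┐ ┌─┴───┐ │
│       │   │ │   │ │     │ │
├─╴ ╷ ┌─┴─╴ │ ╵ ╷ └─┴───┐ └─┤
│   │ │     │   │       │   │
│ ╶─┴─┘ ╶───┴───┴───┐ ╶─┴─╴ │
│                   │       │
└───────────────────┴───────┘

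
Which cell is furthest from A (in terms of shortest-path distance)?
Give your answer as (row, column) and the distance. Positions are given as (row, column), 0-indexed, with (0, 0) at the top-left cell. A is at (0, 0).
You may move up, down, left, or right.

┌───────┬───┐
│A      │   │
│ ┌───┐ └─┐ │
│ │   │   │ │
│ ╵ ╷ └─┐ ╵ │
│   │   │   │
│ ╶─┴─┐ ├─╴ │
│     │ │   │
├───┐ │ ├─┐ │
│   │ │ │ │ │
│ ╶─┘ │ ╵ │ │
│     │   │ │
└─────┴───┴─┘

Computing BFS distances from A to all cells:
Furthest cell: (4, 4)
Distance: 12 steps

Path from A to the furthest cell:

┌───────┬───┐
│A      │   │
│ ┌───┐ └─┐ │
│↓│↱ ↓│   │ │
│ ╵ ╷ └─┐ ╵ │
│↳ ↑│↳ ↓│   │
│ ╶─┴─┐ ├─╴ │
│     │↓│   │
├───┐ │ ├─┐ │
│   │ │↓│B│ │
│ ╶─┘ │ ╵ │ │
│     │↳ ↑│ │
└─────┴───┴─┘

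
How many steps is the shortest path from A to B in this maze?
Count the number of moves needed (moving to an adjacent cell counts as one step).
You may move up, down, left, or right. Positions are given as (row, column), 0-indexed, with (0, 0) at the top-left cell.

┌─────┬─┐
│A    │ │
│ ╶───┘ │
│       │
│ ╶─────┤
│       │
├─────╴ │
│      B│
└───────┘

Using BFS to find shortest path:
Start: (0, 0), End: (3, 3)
Path found:
(0,0) → (1,0) → (2,0) → (2,1) → (2,2) → (2,3) → (3,3)
Number of steps: 6

Solution:

┌─────┬─┐
│A    │ │
│ ╶───┘ │
│↓      │
│ ╶─────┤
│↳ → → ↓│
├─────╴ │
│      B│
└───────┘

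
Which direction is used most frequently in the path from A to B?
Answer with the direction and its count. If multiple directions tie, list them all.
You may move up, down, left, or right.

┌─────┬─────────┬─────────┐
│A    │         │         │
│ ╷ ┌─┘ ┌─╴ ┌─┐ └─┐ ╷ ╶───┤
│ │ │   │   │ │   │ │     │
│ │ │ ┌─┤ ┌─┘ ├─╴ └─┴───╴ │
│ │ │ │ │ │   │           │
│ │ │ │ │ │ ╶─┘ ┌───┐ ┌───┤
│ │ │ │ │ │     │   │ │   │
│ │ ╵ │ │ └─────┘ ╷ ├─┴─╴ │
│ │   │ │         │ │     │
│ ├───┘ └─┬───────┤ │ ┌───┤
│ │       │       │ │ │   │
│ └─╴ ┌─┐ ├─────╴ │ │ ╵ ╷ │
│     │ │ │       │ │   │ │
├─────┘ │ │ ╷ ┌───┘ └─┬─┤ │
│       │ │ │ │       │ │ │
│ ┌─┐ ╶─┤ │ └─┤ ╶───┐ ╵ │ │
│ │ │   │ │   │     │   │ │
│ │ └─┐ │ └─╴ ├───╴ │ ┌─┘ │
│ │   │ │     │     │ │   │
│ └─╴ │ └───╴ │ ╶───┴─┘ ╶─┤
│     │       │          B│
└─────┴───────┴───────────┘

Directions: right, down, down, down, down, right, up, up, up, right, up, right, right, down, left, down, down, down, right, right, right, right, up, right, down, down, down, down, left, left, down, right, right, down, left, left, down, right, right, right, right, right
Counts: {'right': 17, 'down': 15, 'up': 5, 'left': 5}
Most common: right (17 times)

Solution:

┌─────┬─────────┬─────────┐
│A ↓  │↱ → ↓    │         │
│ ╷ ┌─┘ ┌─╴ ┌─┐ └─┐ ╷ ╶───┤
│ │↓│↱ ↑│↓ ↲│ │   │ │     │
│ │ │ ┌─┤ ┌─┘ ├─╴ └─┴───╴ │
│ │↓│↑│ │↓│   │           │
│ │ │ │ │ │ ╶─┘ ┌───┐ ┌───┤
│ │↓│↑│ │↓│     │↱ ↓│ │   │
│ │ ╵ │ │ └─────┘ ╷ ├─┴─╴ │
│ │↳ ↑│ │↳ → → → ↑│↓│     │
│ ├───┘ └─┬───────┤ │ ┌───┤
│ │       │       │↓│ │   │
│ └─╴ ┌─┐ ├─────╴ │ │ ╵ ╷ │
│     │ │ │       │↓│   │ │
├─────┘ │ │ ╷ ┌───┘ └─┬─┤ │
│       │ │ │ │↓ ← ↲  │ │ │
│ ┌─┐ ╶─┤ │ └─┤ ╶───┐ ╵ │ │
│ │ │   │ │   │↳ → ↓│   │ │
│ │ └─┐ │ └─╴ ├───╴ │ ┌─┘ │
│ │   │ │     │↓ ← ↲│ │   │
│ └─╴ │ └───╴ │ ╶───┴─┘ ╶─┤
│     │       │↳ → → → → B│
└─────┴───────┴───────────┘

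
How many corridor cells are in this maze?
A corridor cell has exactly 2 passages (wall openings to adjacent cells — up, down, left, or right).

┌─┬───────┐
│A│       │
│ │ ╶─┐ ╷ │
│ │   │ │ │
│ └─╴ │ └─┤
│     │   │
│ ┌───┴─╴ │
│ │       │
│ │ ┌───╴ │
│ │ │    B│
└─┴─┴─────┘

Counting cells with exactly 2 passages:
Total corridor cells: 17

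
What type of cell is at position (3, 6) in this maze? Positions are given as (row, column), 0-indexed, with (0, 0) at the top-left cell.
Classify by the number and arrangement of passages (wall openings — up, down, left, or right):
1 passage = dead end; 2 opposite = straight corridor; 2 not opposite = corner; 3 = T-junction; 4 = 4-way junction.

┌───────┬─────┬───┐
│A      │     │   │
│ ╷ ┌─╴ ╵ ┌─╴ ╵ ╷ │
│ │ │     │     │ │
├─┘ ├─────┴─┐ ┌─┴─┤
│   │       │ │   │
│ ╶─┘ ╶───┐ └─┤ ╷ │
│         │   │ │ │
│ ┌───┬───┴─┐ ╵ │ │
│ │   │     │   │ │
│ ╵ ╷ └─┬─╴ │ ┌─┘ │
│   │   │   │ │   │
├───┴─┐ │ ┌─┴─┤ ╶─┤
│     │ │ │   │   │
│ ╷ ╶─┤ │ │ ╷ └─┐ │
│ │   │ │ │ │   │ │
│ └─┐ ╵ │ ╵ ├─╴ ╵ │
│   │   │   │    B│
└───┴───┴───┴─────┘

Checking cell at (3, 6):
Number of passages: 2
Cell type: corner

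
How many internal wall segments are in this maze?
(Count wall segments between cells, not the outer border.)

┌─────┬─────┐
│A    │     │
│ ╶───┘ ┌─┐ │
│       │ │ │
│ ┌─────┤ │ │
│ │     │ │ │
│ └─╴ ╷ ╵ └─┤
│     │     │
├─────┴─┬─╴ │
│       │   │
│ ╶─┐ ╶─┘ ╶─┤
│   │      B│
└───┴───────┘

Counting internal wall segments:
Total internal walls: 25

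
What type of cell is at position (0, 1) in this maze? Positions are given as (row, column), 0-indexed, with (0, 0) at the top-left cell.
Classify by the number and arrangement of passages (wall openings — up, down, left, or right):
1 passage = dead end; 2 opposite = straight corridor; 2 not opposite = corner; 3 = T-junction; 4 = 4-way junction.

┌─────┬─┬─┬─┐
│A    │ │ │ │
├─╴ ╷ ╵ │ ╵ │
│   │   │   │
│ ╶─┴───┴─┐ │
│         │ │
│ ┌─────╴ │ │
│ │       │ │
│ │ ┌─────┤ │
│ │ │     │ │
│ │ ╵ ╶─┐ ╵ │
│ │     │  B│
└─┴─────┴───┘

Checking cell at (0, 1):
Number of passages: 3
Cell type: T-junction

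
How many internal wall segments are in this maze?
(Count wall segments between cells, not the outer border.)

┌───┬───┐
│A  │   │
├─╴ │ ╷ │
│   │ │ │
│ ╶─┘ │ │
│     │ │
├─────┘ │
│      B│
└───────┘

Counting internal wall segments:
Total internal walls: 9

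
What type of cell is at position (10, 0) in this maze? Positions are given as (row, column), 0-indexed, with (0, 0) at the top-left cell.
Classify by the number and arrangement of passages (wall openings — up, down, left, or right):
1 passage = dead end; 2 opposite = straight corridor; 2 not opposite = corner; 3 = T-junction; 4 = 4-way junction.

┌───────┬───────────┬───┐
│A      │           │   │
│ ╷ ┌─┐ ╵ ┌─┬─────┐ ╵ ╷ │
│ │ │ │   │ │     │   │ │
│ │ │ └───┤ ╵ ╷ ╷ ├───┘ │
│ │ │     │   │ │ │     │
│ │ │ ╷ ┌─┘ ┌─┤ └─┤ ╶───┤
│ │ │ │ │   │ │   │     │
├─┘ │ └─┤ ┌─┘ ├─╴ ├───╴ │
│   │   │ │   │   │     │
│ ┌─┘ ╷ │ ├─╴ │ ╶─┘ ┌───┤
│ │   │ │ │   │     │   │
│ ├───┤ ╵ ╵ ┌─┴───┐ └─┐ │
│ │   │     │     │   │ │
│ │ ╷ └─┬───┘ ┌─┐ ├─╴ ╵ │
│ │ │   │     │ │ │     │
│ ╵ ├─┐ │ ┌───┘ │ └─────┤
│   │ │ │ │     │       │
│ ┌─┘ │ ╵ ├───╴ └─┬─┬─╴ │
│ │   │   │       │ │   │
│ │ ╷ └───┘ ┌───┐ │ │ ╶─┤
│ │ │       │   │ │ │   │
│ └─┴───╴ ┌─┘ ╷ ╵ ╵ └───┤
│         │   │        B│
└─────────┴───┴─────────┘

Checking cell at (10, 0):
Number of passages: 2
Cell type: straight corridor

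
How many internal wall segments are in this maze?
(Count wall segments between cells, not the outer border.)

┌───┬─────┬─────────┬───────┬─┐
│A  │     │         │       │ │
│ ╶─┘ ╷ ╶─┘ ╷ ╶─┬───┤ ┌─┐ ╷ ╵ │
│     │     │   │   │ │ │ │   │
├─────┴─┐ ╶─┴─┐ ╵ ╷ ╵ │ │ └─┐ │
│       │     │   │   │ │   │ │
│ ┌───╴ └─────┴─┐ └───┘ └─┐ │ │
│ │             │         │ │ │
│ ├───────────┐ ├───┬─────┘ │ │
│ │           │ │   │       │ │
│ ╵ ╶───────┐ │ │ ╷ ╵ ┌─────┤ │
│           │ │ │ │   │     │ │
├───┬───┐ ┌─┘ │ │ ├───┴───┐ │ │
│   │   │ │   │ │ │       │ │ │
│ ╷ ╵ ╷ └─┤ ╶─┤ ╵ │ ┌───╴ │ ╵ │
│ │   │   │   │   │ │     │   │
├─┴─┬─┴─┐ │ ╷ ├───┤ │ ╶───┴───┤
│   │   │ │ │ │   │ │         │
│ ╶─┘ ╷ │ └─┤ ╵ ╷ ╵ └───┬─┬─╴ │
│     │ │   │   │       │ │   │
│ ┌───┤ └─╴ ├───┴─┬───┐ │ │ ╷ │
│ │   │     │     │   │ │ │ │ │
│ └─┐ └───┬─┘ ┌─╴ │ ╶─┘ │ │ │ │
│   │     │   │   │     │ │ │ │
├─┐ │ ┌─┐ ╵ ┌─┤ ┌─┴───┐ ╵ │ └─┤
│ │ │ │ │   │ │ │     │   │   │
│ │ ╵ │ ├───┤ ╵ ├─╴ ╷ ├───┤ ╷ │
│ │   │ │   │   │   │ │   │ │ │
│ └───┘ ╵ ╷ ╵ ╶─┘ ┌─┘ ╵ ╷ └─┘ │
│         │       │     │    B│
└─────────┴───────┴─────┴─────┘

Counting internal wall segments:
Total internal walls: 196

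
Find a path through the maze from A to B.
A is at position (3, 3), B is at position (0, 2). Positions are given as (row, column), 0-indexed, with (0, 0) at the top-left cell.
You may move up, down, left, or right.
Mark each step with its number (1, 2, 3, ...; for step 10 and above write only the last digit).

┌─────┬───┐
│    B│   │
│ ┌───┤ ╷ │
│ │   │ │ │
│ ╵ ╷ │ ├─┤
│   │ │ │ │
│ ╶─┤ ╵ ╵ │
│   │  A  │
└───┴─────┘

Finding the shortest path from (3, 3) to (0, 2):
Path length: 10 steps
Directions: left → up → up → left → down → left → up → up → right → right

Solution:

┌─────┬───┐
│8 9 B│   │
│ ┌───┤ ╷ │
│7│4 3│ │ │
│ ╵ ╷ │ ├─┤
│6 5│2│ │ │
│ ╶─┤ ╵ ╵ │
│   │1 A  │
└───┴─────┘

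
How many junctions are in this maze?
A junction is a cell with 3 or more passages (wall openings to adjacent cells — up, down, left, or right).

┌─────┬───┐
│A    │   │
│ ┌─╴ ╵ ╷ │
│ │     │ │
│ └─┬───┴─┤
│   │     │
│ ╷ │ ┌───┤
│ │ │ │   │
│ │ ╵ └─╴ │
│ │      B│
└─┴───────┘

Checking each cell for number of passages:

Junctions found (3+ passages):
  (1, 2): 3 passages
  (2, 0): 3 passages
  (4, 2): 3 passages
Total junctions: 3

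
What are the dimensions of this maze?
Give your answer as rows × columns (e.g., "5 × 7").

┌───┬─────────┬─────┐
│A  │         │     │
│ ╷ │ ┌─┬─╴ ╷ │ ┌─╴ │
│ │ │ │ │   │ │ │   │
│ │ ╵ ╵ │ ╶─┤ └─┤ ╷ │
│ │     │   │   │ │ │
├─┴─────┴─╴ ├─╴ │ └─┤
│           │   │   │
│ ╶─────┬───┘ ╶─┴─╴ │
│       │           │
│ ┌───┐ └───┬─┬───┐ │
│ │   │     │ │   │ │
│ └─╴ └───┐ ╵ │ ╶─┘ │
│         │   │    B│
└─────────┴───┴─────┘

Counting the maze dimensions:
Rows (vertical): 7
Columns (horizontal): 10
Dimensions: 7 × 10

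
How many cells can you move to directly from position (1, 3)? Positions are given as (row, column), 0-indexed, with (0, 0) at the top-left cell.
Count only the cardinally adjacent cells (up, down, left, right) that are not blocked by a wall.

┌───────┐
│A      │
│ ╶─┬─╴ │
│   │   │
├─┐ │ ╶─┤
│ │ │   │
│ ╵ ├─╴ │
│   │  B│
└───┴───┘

Checking passable neighbors of (1, 3):
Neighbors: (0, 3), (1, 2)
Count: 2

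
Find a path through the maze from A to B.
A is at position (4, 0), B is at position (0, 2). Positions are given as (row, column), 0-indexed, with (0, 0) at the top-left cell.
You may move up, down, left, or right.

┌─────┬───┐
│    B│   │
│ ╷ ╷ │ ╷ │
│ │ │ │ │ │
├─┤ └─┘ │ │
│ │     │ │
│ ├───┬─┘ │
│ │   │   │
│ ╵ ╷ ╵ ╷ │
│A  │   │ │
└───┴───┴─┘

Finding the shortest path from (4, 0) to (0, 2):
Path length: 18 steps
Directions: right → up → right → down → right → up → right → up → up → up → left → down → down → left → left → up → up → right

Solution:

┌─────┬───┐
│  ↱ B│↓ ↰│
│ ╷ ╷ │ ╷ │
│ │↑│ │↓│↑│
├─┤ └─┘ │ │
│ │↑ ← ↲│↑│
│ ├───┬─┘ │
│ │↱ ↓│↱ ↑│
│ ╵ ╷ ╵ ╷ │
│A ↑│↳ ↑│ │
└───┴───┴─┘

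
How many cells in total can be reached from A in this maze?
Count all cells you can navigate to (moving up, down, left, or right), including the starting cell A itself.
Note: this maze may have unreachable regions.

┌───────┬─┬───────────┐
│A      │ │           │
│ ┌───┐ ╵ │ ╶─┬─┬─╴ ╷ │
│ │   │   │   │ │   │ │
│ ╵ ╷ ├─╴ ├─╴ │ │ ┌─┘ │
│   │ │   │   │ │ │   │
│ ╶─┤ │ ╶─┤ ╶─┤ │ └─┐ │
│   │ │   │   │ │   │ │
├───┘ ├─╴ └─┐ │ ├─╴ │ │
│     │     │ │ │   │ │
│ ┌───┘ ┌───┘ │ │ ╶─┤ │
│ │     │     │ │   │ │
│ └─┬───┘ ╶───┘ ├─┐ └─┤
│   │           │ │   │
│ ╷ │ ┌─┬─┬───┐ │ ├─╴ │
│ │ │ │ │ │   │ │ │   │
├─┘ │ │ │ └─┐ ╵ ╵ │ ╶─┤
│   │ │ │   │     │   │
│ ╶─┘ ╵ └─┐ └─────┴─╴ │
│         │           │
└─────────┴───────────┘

Using BFS/flood-fill to find all reachable cells from A:
Maze size: 10 × 11 = 110 total cells
All cells are reachable — the maze is fully connected.
Reachable cells: 110

Reachable region (· marks reachable cells):

┌───────┬─┬───────────┐
│A · · ·│·│· · · · · ·│
│ ┌───┐ ╵ │ ╶─┬─┬─╴ ╷ │
│·│· ·│· ·│· ·│·│· ·│·│
│ ╵ ╷ ├─╴ ├─╴ │ │ ┌─┘ │
│· ·│·│· ·│· ·│·│·│· ·│
│ ╶─┤ │ ╶─┤ ╶─┤ │ └─┐ │
│· ·│·│· ·│· ·│·│· ·│·│
├───┘ ├─╴ └─┐ │ ├─╴ │ │
│· · ·│· · ·│·│·│· ·│·│
│ ┌───┘ ┌───┘ │ │ ╶─┤ │
│·│· · ·│· · ·│·│· ·│·│
│ └─┬───┘ ╶───┘ ├─┐ └─┤
│· ·│· · · · · ·│·│· ·│
│ ╷ │ ┌─┬─┬───┐ │ ├─╴ │
│·│·│·│·│·│· ·│·│·│· ·│
├─┘ │ │ │ └─┐ ╵ ╵ │ ╶─┤
│· ·│·│·│· ·│· · ·│· ·│
│ ╶─┘ ╵ └─┐ └─────┴─╴ │
│· · · · ·│· · · · · ·│
└─────────┴───────────┘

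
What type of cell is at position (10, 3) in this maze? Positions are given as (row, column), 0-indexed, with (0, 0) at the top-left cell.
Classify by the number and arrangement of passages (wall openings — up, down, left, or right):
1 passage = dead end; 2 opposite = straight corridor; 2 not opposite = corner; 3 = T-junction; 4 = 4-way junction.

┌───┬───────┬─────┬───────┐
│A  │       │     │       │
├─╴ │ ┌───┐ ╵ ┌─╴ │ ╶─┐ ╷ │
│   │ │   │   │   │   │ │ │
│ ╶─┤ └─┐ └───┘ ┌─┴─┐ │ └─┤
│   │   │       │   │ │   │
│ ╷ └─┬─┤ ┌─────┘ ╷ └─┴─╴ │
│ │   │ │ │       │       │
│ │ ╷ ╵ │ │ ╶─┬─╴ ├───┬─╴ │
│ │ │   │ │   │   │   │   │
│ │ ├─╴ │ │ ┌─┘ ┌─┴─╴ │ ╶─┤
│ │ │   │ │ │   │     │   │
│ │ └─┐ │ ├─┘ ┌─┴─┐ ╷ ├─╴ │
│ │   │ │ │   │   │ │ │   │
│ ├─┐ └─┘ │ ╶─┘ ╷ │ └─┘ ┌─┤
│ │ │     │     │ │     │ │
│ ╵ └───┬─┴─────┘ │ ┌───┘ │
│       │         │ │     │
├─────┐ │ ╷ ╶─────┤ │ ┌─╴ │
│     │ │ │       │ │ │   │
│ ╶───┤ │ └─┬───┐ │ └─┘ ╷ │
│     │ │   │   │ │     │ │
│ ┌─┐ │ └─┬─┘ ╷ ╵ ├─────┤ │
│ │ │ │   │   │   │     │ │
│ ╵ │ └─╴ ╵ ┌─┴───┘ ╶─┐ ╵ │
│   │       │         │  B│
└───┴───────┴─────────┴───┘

Checking cell at (10, 3):
Number of passages: 2
Cell type: straight corridor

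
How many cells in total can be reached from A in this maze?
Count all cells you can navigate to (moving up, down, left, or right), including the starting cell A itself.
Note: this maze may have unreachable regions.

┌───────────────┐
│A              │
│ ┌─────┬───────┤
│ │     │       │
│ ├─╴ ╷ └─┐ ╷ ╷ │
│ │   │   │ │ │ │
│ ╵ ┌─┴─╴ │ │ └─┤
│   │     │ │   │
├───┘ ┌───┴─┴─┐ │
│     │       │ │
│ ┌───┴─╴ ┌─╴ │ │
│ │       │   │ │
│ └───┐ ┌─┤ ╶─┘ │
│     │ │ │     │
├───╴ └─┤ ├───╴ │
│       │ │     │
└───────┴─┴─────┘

Using BFS/flood-fill to find all reachable cells from A:
Maze size: 8 × 8 = 64 total cells
31 cell(s) are walled off and cannot be reached from A.
Reachable cells: 33

Reachable region (· marks reachable cells):

┌───────────────┐
│A · · · · · · ·│
│ ┌─────┬───────┤
│·│· · ·│       │
│ ├─╴ ╷ └─┐ ╷ ╷ │
│·│· ·│· ·│ │ │ │
│ ╵ ┌─┴─╴ │ │ └─┤
│· ·│· · ·│ │   │
├───┘ ┌───┴─┴─┐ │
│· · ·│       │ │
│ ┌───┴─╴ ┌─╴ │ │
│·│       │   │ │
│ └───┐ ┌─┤ ╶─┘ │
│· · ·│ │ │     │
├───╴ └─┤ ├───╴ │
│· · · ·│ │     │
└───────┴─┴─────┘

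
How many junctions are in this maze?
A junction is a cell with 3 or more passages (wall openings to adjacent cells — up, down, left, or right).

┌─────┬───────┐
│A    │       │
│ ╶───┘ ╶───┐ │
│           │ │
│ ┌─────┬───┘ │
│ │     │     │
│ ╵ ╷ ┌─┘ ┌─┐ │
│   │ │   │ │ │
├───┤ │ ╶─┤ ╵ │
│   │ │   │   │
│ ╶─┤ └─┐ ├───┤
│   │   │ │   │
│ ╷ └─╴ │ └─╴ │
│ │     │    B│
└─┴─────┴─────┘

Checking each cell for number of passages:

Junctions found (3+ passages):
  (1, 0): 3 passages
  (1, 3): 3 passages
  (2, 2): 3 passages
  (2, 6): 3 passages
  (5, 0): 3 passages
Total junctions: 5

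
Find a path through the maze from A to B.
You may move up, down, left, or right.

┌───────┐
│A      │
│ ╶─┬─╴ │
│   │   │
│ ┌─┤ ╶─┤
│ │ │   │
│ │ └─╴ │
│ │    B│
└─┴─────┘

Finding the shortest path through the maze:
Path length: 8 steps
Directions: right → right → right → down → left → down → right → down

Solution:

┌───────┐
│A → → ↓│
│ ╶─┬─╴ │
│   │↓ ↲│
│ ┌─┤ ╶─┤
│ │ │↳ ↓│
│ │ └─╴ │
│ │    B│
└─┴─────┘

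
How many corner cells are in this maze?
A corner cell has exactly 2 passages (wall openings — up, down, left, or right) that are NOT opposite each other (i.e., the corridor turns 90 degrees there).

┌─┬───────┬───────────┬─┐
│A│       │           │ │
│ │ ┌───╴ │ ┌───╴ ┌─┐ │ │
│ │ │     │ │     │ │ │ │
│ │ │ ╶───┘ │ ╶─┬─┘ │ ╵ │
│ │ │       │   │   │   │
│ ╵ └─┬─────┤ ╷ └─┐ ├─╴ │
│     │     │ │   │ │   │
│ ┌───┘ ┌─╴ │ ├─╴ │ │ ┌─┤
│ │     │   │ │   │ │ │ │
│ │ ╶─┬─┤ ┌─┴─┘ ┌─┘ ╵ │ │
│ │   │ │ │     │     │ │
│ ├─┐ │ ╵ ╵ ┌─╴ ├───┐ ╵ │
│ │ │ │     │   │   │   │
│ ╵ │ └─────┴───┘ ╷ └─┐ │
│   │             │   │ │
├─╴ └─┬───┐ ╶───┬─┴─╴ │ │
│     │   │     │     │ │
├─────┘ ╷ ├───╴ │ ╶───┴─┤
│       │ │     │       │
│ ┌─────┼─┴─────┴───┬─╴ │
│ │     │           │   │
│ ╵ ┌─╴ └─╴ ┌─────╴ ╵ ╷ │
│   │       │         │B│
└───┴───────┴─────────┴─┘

Counting corner cells (2 non-opposite passages):
Total corners: 57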